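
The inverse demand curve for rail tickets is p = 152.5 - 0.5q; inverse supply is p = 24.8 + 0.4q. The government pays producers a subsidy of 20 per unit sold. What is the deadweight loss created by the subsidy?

Pre-subsidy: 152.5 - 0.5q = 24.8 + 0.4q gives q* = 1277/9 and p* = 734/9.
With the subsidy, sellers receive ps = pb + 20 for each unit, where pb is the price buyers pay.
On the curves, pb = 152.5 - 0.5q and ps = 24.8 + 0.4q; the wedge ps − pb = 20 gives 24.8 + 0.4q − (152.5 - 0.5q) = 20, so q' = 1477/9.
Then pb = 152.5 − 0.5·(1477/9) = 634/9 and ps = 24.8 + 0.4·(1477/9) = 814/9.
The subsidy expands output by 1477/9 − 1277/9 = 200/9 past the efficient level; on those units the gap between marginal cost and willingness to pay runs from 0 up to 20.
DWL = ½ × 20 × 200/9 = 2000/9.

Deadweight loss = 2000/9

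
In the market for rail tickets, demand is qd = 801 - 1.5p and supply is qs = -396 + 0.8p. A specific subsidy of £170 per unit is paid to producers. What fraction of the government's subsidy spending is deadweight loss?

DWL / government spending = 85/209

Pre-subsidy: 801 - 1.5p = -396 + 0.8p gives p* = 11970/23, q* = 468/23.
With the subsidy, sellers receive ps = pb + 170 for each unit, where pb is the price buyers pay.
Supply in terms of pb becomes qs = -396 + 0.8(pb + 170) = -260 + 0.8pb. Setting this equal to demand: 801 - 1.5pb = -260 + 0.8pb, so pb = 10610/23.
Sellers receive ps = 10610/23 + 170 = 14520/23; q' = 801 − 1.5·(10610/23) = 2508/23.
ΔCS = ½(468/23 + 2508/23)(11970/23 − 10610/23) = 2023680/529; ΔPS = ½(468/23 + 2508/23)(14520/23 − 11970/23) = 3794400/529.
Government spending = 170 × 2508/23 = 426360/23.
DWL = ½ × 170 × (2508/23 − 468/23) = 173400/23; fraction = (173400/23) / (426360/23) = 85/209.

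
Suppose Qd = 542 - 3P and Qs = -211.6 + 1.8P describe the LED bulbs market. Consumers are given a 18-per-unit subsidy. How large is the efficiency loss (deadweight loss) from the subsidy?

Pre-subsidy: 542 - 3P = -211.6 + 1.8P gives P* = 157, Q* = 71.
With the rebate, buyers effectively pay Pb = Ps − 18, where Ps is the price sellers receive.
Demand in terms of Ps becomes Qd = 542 − 3(Ps − 18) = 596 - 3Ps. Setting this equal to supply: 596 - 3Ps = -211.6 + 1.8Ps, so Ps = 168.25.
Buyers pay Pb = 168.25 − 18 = 150.25; Q' = -211.6 + 1.8·168.25 = 91.25.
The subsidy expands output by 91.25 − 71 = 20.25 past the efficient level; on those units the gap between marginal cost and willingness to pay runs from 0 up to 18.
DWL = ½ × 18 × 20.25 = 182.25.

Deadweight loss = 182.25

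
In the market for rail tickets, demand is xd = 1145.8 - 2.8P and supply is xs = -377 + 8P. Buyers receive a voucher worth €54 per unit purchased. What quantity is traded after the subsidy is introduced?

Pre-subsidy: 1145.8 - 2.8P = -377 + 8P gives P* = 141, x* = 751.
With the rebate, buyers effectively pay Pb = Ps − 54, where Ps is the price sellers receive.
Demand in terms of Ps becomes xd = 1145.8 − 2.8(Ps − 54) = 1297 - 2.8Ps. Setting this equal to supply: 1297 - 2.8Ps = -377 + 8Ps, so Ps = 155.
Buyers pay Pb = 155 − 54 = 101; x' = -377 + 8·155 = 863.

x' = 863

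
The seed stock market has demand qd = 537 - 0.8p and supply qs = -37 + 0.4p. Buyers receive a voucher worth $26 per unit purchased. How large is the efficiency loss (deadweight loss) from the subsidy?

Deadweight loss = 1352/15

Pre-subsidy: 537 - 0.8p = -37 + 0.4p gives p* = 1435/3, q* = 463/3.
With the rebate, buyers effectively pay pb = ps − 26, where ps is the price sellers receive.
Demand in terms of ps becomes qd = 537 − 0.8(ps − 26) = 557.8 - 0.8ps. Setting this equal to supply: 557.8 - 0.8ps = -37 + 0.4ps, so ps = 1487/3.
Buyers pay pb = 1487/3 − 26 = 1409/3; q' = -37 + 0.4·(1487/3) = 2419/15.
The subsidy expands output by 2419/15 − 463/3 = 104/15 past the efficient level; on those units the gap between marginal cost and willingness to pay runs from 0 up to 26.
DWL = ½ × 26 × 104/15 = 1352/15.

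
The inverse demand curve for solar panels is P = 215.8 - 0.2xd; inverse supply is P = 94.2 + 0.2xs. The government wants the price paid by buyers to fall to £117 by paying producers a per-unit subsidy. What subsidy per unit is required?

Required subsidy s = £76 per unit

At a buyer price of 117, quantity demanded is 1079 − 5·117 = 494.
Sellers supply 494 only when they receive Ps = 94.2 + 0.2·494 = 193.
s = Ps − Pb = 193 − 117 = 76.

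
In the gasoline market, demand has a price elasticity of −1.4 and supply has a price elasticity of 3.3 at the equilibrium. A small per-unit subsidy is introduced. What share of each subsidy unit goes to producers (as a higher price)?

Producer share = 14/47

For a small subsidy around the equilibrium, the benefit split depends on the relative slopes, which at a point are proportional to the elasticities.
Buyer share = εs/(εs + |εd|) = 3.3/(3.3 + 1.4) = 33/47; seller share = |εd|/(εs + |εd|) = 14/47.
So producers capture 14/47 of the subsidy.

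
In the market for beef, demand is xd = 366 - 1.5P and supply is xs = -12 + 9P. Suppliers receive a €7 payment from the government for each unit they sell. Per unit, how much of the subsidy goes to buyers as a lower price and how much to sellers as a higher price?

Pre-subsidy: 366 - 1.5P = -12 + 9P gives P* = 36, x* = 312.
With the subsidy, sellers receive Ps = Pb + 7 for each unit, where Pb is the price buyers pay.
Supply in terms of Pb becomes xs = -12 + 9(Pb + 7) = 51 + 9Pb. Setting this equal to demand: 366 - 1.5Pb = 51 + 9Pb, so Pb = 30.
Sellers receive Ps = 30 + 7 = 37; x' = 366 − 1.5·30 = 321.
Buyers' price falls by P* − Pb = 36 − 30 = 6; sellers' price rises by Ps − P* = 37 − 36 = 1.

Buyers gain €6 per unit; sellers gain €1 per unit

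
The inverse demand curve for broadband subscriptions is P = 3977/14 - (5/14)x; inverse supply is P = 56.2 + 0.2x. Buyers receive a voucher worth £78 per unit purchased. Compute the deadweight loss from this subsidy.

Deadweight loss = £5460

Pre-subsidy: 3977/14 - (5/14)x = 56.2 + 0.2x gives x* = 409 and P* = 138.
With the rebate, buyers effectively pay Pb = Ps − 78, where Ps is the price sellers receive.
On the curves, Pb = 3977/14 - (5/14)x and Ps = 56.2 + 0.2x; the wedge Ps − Pb = 78 gives 56.2 + 0.2x − (3977/14 - (5/14)x) = 78, so x' = 549.
Then Pb = 3977/14 − (5/14)·549 = 88 and Ps = 56.2 + 0.2·549 = 166.
The subsidy expands output by 549 − 409 = 140 past the efficient level; on those units the gap between marginal cost and willingness to pay runs from 0 up to 78.
DWL = ½ × 78 × 140 = 5460.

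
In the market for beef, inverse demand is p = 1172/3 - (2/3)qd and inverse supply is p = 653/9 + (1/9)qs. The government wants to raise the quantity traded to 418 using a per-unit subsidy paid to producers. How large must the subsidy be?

At q = 418, from the demand curve buyers pay pb = 1172/3 − (2/3)·418 = 112; from the supply curve sellers need ps = 653/9 + (1/9)·418 = 119.
The subsidy must fill the gap: s = ps − pb = 119 − 112 = 7.

Required subsidy s = 7 per unit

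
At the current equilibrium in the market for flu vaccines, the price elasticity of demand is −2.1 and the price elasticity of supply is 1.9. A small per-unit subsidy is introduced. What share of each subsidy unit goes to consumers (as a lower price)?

Consumer share = 0.475

For a small subsidy around the equilibrium, the benefit split depends on the relative slopes, which at a point are proportional to the elasticities.
Buyer share = εs/(εs + |εd|) = 1.9/(1.9 + 2.1) = 0.475; seller share = |εd|/(εs + |εd|) = 0.525.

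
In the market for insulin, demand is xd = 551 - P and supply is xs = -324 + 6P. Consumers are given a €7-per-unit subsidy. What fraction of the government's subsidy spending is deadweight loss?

DWL / government spending = 1/144

Pre-subsidy: 551 - P = -324 + 6P gives P* = 125, x* = 426.
With the rebate, buyers effectively pay Pb = Ps − 7, where Ps is the price sellers receive.
Demand in terms of Ps becomes xd = 551 − 1(Ps − 7) = 558 - Ps. Setting this equal to supply: 558 - Ps = -324 + 6Ps, so Ps = 126.
Buyers pay Pb = 126 − 7 = 119; x' = -324 + 6·126 = 432.
ΔCS = ½(426 + 432)(125 − 119) = 2574; ΔPS = ½(426 + 432)(126 − 125) = 429.
Government spending = 7 × 432 = 3024.
DWL = ½ × 7 × (432 − 426) = 21; fraction = 21 / 3024 = 1/144.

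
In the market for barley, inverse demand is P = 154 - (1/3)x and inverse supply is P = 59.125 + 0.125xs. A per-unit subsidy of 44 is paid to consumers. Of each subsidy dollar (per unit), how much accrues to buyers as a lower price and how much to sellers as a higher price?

Buyers gain 32 per unit; sellers gain 12 per unit

Pre-subsidy: 154 - (1/3)x = 59.125 + 0.125x gives x* = 207 and P* = 85.
With the rebate, buyers effectively pay Pb = Ps − 44, where Ps is the price sellers receive.
On the curves, Pb = 154 - (1/3)x and Ps = 59.125 + 0.125x; the wedge Ps − Pb = 44 gives 59.125 + 0.125x − (154 - (1/3)x) = 44, so x' = 303.
Then Pb = 154 − (1/3)·303 = 53 and Ps = 59.125 + 0.125·303 = 97.
Buyers' price falls by P* − Pb = 85 − 53 = 32; sellers' price rises by Ps − P* = 97 − 85 = 12.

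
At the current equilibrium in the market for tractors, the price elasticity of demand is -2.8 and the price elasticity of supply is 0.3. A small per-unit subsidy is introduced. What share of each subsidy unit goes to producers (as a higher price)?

Producer share = 28/31

For a small subsidy around the equilibrium, the benefit split depends on the relative slopes, which at a point are proportional to the elasticities.
Buyer share = εs/(εs + |εd|) = 0.3/(0.3 + 2.8) = 3/31; seller share = |εd|/(εs + |εd|) = 28/31.
So producers capture 28/31 of the subsidy.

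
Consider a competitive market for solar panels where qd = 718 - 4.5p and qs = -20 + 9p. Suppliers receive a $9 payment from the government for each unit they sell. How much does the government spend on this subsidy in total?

Pre-subsidy: 718 - 4.5p = -20 + 9p gives p* = 164/3, q* = 472.
With the subsidy, sellers receive ps = pb + 9 for each unit, where pb is the price buyers pay.
Supply in terms of pb becomes qs = -20 + 9(pb + 9) = 61 + 9pb. Setting this equal to demand: 718 - 4.5pb = 61 + 9pb, so pb = 146/3.
Sellers receive ps = 146/3 + 9 = 173/3; q' = 718 − 4.5·(146/3) = 499.
Government outlay = subsidy × quantity = 9 × 499 = 4491.

Government cost = $4491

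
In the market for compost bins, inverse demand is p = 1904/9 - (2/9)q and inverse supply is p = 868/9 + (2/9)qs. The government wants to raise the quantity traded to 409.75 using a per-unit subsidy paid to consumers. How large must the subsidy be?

Required subsidy s = 67 per unit

At q = 409.75, from the demand curve buyers pay pb = 1904/9 − (2/9)·409.75 = 120.5; from the supply curve sellers need ps = 868/9 + (2/9)·409.75 = 187.5.
The subsidy must fill the gap: s = ps − pb = 187.5 − 120.5 = 67.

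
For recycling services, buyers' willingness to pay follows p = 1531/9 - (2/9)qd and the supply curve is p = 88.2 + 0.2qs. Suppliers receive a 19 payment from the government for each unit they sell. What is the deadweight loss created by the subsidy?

Deadweight loss = 427.5

Pre-subsidy: 1531/9 - (2/9)q = 88.2 + 0.2q gives q* = 194 and p* = 127.
With the subsidy, sellers receive ps = pb + 19 for each unit, where pb is the price buyers pay.
On the curves, pb = 1531/9 - (2/9)q and ps = 88.2 + 0.2q; the wedge ps − pb = 19 gives 88.2 + 0.2q − (1531/9 - (2/9)q) = 19, so q' = 239.
Then pb = 1531/9 − (2/9)·239 = 117 and ps = 88.2 + 0.2·239 = 136.
The subsidy expands output by 239 − 194 = 45 past the efficient level; on those units the gap between marginal cost and willingness to pay runs from 0 up to 19.
DWL = ½ × 19 × 45 = 427.5.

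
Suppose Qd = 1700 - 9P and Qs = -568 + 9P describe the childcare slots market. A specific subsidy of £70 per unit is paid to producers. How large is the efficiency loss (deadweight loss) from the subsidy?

Deadweight loss = £11025

Pre-subsidy: 1700 - 9P = -568 + 9P gives P* = 126, Q* = 566.
With the subsidy, sellers receive Ps = Pb + 70 for each unit, where Pb is the price buyers pay.
Supply in terms of Pb becomes Qs = -568 + 9(Pb + 70) = 62 + 9Pb. Setting this equal to demand: 1700 - 9Pb = 62 + 9Pb, so Pb = 91.
Sellers receive Ps = 91 + 70 = 161; Q' = 1700 − 9·91 = 881.
The subsidy expands output by 881 − 566 = 315 past the efficient level; on those units the gap between marginal cost and willingness to pay runs from 0 up to 70.
DWL = ½ × 70 × 315 = 11025.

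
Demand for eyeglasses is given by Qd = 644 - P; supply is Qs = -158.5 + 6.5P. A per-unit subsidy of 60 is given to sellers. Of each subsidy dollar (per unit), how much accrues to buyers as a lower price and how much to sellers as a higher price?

Pre-subsidy: 644 - P = -158.5 + 6.5P gives P* = 107, Q* = 537.
With the subsidy, sellers receive Ps = Pb + 60 for each unit, where Pb is the price buyers pay.
Supply in terms of Pb becomes Qs = -158.5 + 6.5(Pb + 60) = 231.5 + 6.5Pb. Setting this equal to demand: 644 - Pb = 231.5 + 6.5Pb, so Pb = 55.
Sellers receive Ps = 55 + 60 = 115; Q' = 644 − 1·55 = 589.
Buyers' price falls by P* − Pb = 107 − 55 = 52; sellers' price rises by Ps − P* = 115 − 107 = 8.

Buyers gain 52 per unit; sellers gain 8 per unit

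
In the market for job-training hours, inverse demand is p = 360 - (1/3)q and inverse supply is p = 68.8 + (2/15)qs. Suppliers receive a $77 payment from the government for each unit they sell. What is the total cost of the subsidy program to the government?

Government cost = $60753

Pre-subsidy: 360 - (1/3)q = 68.8 + (2/15)q gives q* = 624 and p* = 152.
With the subsidy, sellers receive ps = pb + 77 for each unit, where pb is the price buyers pay.
On the curves, pb = 360 - (1/3)q and ps = 68.8 + (2/15)q; the wedge ps − pb = 77 gives 68.8 + (2/15)q − (360 - (1/3)q) = 77, so q' = 789.
Then pb = 360 − (1/3)·789 = 97 and ps = 68.8 + (2/15)·789 = 174.
Government outlay = subsidy × quantity = 77 × 789 = 60753.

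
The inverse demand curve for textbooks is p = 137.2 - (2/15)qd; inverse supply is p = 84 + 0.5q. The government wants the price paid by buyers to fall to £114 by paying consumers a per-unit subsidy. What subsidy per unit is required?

Required subsidy s = £57 per unit

At a buyer price of 114, quantity demanded is 1029 − 7.5·114 = 174.
Sellers supply 174 only when they receive ps = 84 + 0.5·174 = 171.
s = ps − pb = 171 − 114 = 57.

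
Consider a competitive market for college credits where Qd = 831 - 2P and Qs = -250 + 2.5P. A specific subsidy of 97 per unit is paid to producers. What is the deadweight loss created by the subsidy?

Pre-subsidy: 831 - 2P = -250 + 2.5P gives P* = 2162/9, Q* = 3155/9.
With the subsidy, sellers receive Ps = Pb + 97 for each unit, where Pb is the price buyers pay.
Supply in terms of Pb becomes Qs = -250 + 2.5(Pb + 97) = -7.5 + 2.5Pb. Setting this equal to demand: 831 - 2Pb = -7.5 + 2.5Pb, so Pb = 559/3.
Sellers receive Ps = 559/3 + 97 = 850/3; Q' = 831 − 2·(559/3) = 1375/3.
The subsidy expands output by 1375/3 − 3155/9 = 970/9 past the efficient level; on those units the gap between marginal cost and willingness to pay runs from 0 up to 97.
DWL = ½ × 97 × 970/9 = 47045/9.

Deadweight loss = 47045/9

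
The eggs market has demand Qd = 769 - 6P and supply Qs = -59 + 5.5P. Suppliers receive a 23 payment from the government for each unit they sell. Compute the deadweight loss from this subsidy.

Deadweight loss = 759

Pre-subsidy: 769 - 6P = -59 + 5.5P gives P* = 72, Q* = 337.
With the subsidy, sellers receive Ps = Pb + 23 for each unit, where Pb is the price buyers pay.
Supply in terms of Pb becomes Qs = -59 + 5.5(Pb + 23) = 67.5 + 5.5Pb. Setting this equal to demand: 769 - 6Pb = 67.5 + 5.5Pb, so Pb = 61.
Sellers receive Ps = 61 + 23 = 84; Q' = 769 − 6·61 = 403.
The subsidy expands output by 403 − 337 = 66 past the efficient level; on those units the gap between marginal cost and willingness to pay runs from 0 up to 23.
DWL = ½ × 23 × 66 = 759.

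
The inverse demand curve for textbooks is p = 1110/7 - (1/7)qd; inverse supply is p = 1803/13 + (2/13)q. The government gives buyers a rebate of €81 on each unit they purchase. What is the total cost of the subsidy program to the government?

Government cost = €27540

Pre-subsidy: 1110/7 - (1/7)q = 1803/13 + (2/13)q gives q* = 67 and p* = 149.
With the rebate, buyers effectively pay pb = ps − 81, where ps is the price sellers receive.
On the curves, pb = 1110/7 - (1/7)q and ps = 1803/13 + (2/13)q; the wedge ps − pb = 81 gives 1803/13 + (2/13)q − (1110/7 - (1/7)q) = 81, so q' = 340.
Then pb = 1110/7 − (1/7)·340 = 110 and ps = 1803/13 + (2/13)·340 = 191.
Government outlay = subsidy × quantity = 81 × 340 = 27540.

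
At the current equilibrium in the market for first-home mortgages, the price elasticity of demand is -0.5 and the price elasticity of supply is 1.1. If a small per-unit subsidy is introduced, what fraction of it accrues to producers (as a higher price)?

For a small subsidy around the equilibrium, the benefit split depends on the relative slopes, which at a point are proportional to the elasticities.
Buyer share = εs/(εs + |εd|) = 1.1/(1.1 + 0.5) = 0.6875; seller share = |εd|/(εs + |εd|) = 0.3125.
So producers capture 0.3125 of the subsidy.

Producer share = 0.3125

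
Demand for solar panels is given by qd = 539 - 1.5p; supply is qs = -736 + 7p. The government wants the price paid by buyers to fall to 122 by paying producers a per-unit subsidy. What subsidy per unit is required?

Required subsidy s = 34 per unit

At a buyer price of 122, quantity demanded is 539 − 1.5·122 = 356.
Sellers supply 356 only when they receive ps with -736 + 7·ps = 356, i.e. ps = 156.
s = ps − pb = 156 − 122 = 34.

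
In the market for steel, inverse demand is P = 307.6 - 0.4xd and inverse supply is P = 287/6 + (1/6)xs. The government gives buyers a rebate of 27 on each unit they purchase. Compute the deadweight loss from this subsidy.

Pre-subsidy: 307.6 - 0.4x = 287/6 + (1/6)x gives x* = 7793/17 and P* = 2112/17.
With the rebate, buyers effectively pay Pb = Ps − 27, where Ps is the price sellers receive.
On the curves, Pb = 307.6 - 0.4x and Ps = 287/6 + (1/6)x; the wedge Ps − Pb = 27 gives 287/6 + (1/6)x − (307.6 - 0.4x) = 27, so x' = 8603/17.
Then Pb = 307.6 − 0.4·(8603/17) = 1788/17 and Ps = 287/6 + (1/6)·(8603/17) = 2247/17.
The subsidy expands output by 8603/17 − 7793/17 = 810/17 past the efficient level; on those units the gap between marginal cost and willingness to pay runs from 0 up to 27.
DWL = ½ × 27 × 810/17 = 10935/17.

Deadweight loss = 10935/17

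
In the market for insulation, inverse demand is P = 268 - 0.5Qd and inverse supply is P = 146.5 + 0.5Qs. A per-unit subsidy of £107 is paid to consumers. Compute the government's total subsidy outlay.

Pre-subsidy: 268 - 0.5Q = 146.5 + 0.5Q gives Q* = 121.5 and P* = 207.25.
With the rebate, buyers effectively pay Pb = Ps − 107, where Ps is the price sellers receive.
On the curves, Pb = 268 - 0.5Q and Ps = 146.5 + 0.5Q; the wedge Ps − Pb = 107 gives 146.5 + 0.5Q − (268 - 0.5Q) = 107, so Q' = 228.5.
Then Pb = 268 − 0.5·228.5 = 153.75 and Ps = 146.5 + 0.5·228.5 = 260.75.
Government outlay = subsidy × quantity = 107 × 228.5 = 24449.5.

Government cost = £24449.5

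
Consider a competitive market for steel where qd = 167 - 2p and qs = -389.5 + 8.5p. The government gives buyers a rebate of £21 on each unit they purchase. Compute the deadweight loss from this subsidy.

Pre-subsidy: 167 - 2p = -389.5 + 8.5p gives p* = 53, q* = 61.
With the rebate, buyers effectively pay pb = ps − 21, where ps is the price sellers receive.
Demand in terms of ps becomes qd = 167 − 2(ps − 21) = 209 - 2ps. Setting this equal to supply: 209 - 2ps = -389.5 + 8.5ps, so ps = 57.
Buyers pay pb = 57 − 21 = 36; q' = -389.5 + 8.5·57 = 95.
The subsidy expands output by 95 − 61 = 34 past the efficient level; on those units the gap between marginal cost and willingness to pay runs from 0 up to 21.
DWL = ½ × 21 × 34 = 357.

Deadweight loss = £357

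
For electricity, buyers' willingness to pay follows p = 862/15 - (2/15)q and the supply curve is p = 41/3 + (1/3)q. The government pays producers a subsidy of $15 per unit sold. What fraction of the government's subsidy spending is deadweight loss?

Pre-subsidy: 862/15 - (2/15)q = 41/3 + (1/3)q gives q* = 657/7 and p* = 944/21.
With the subsidy, sellers receive ps = pb + 15 for each unit, where pb is the price buyers pay.
On the curves, pb = 862/15 - (2/15)q and ps = 41/3 + (1/3)q; the wedge ps − pb = 15 gives 41/3 + (1/3)q − (862/15 - (2/15)q) = 15, so q' = 126.
Then pb = 862/15 − (2/15)·126 = 122/3 and ps = 41/3 + (1/3)·126 = 167/3.
ΔCS = ½(657/7 + 126)(944/21 − 122/3) = 23085/49; ΔPS = ½(657/7 + 126)(167/3 − 944/21) = 115425/98.
Government spending = 15 × 126 = 1890.
DWL = ½ × 15 × (126 − 657/7) = 3375/14; fraction = (3375/14) / 1890 = 25/196.

DWL / government spending = 25/196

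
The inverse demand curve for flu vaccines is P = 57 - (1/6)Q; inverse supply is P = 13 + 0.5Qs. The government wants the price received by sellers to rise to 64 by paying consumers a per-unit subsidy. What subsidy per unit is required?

Required subsidy s = 24 per unit

At a seller price of 64, quantity supplied is -26 + 2·64 = 102.
Buyers absorb 102 only when they pay Pb = 57 − (1/6)·102 = 40.
s = Ps − Pb = 64 − 40 = 24.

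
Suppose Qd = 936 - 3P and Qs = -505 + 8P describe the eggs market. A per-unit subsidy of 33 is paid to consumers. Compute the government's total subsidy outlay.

Government cost = 20295

Pre-subsidy: 936 - 3P = -505 + 8P gives P* = 131, Q* = 543.
With the rebate, buyers effectively pay Pb = Ps − 33, where Ps is the price sellers receive.
Demand in terms of Ps becomes Qd = 936 − 3(Ps − 33) = 1035 - 3Ps. Setting this equal to supply: 1035 - 3Ps = -505 + 8Ps, so Ps = 140.
Buyers pay Pb = 140 − 33 = 107; Q' = -505 + 8·140 = 615.
Government outlay = subsidy × quantity = 33 × 615 = 20295.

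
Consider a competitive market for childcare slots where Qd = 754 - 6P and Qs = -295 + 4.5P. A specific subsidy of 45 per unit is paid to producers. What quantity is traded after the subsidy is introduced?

Pre-subsidy: 754 - 6P = -295 + 4.5P gives P* = 2098/21, Q* = 1082/7.
With the subsidy, sellers receive Ps = Pb + 45 for each unit, where Pb is the price buyers pay.
Supply in terms of Pb becomes Qs = -295 + 4.5(Pb + 45) = -92.5 + 4.5Pb. Setting this equal to demand: 754 - 6Pb = -92.5 + 4.5Pb, so Pb = 1693/21.
Sellers receive Ps = 1693/21 + 45 = 2638/21; Q' = 754 − 6·(1693/21) = 1892/7.

Q' = 1892/7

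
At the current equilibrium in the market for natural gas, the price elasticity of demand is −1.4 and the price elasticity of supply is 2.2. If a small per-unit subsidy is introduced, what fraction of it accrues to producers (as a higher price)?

For a small subsidy around the equilibrium, the benefit split depends on the relative slopes, which at a point are proportional to the elasticities.
Buyer share = εs/(εs + |εd|) = 2.2/(2.2 + 1.4) = 11/18; seller share = |εd|/(εs + |εd|) = 7/18.
So producers capture 7/18 of the subsidy.

Producer share = 7/18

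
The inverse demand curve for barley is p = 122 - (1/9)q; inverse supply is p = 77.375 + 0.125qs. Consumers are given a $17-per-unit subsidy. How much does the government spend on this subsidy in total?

Pre-subsidy: 122 - (1/9)q = 77.375 + 0.125q gives q* = 189 and p* = 101.
With the rebate, buyers effectively pay pb = ps − 17, where ps is the price sellers receive.
On the curves, pb = 122 - (1/9)q and ps = 77.375 + 0.125q; the wedge ps − pb = 17 gives 77.375 + 0.125q − (122 - (1/9)q) = 17, so q' = 261.
Then pb = 122 − (1/9)·261 = 93 and ps = 77.375 + 0.125·261 = 110.
Government outlay = subsidy × quantity = 17 × 261 = 4437.

Government cost = $4437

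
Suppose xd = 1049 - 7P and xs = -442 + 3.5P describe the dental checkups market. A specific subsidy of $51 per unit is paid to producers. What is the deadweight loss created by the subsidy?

Pre-subsidy: 1049 - 7P = -442 + 3.5P gives P* = 142, x* = 55.
With the subsidy, sellers receive Ps = Pb + 51 for each unit, where Pb is the price buyers pay.
Supply in terms of Pb becomes xs = -442 + 3.5(Pb + 51) = -263.5 + 3.5Pb. Setting this equal to demand: 1049 - 7Pb = -263.5 + 3.5Pb, so Pb = 125.
Sellers receive Ps = 125 + 51 = 176; x' = 1049 − 7·125 = 174.
The subsidy expands output by 174 − 55 = 119 past the efficient level; on those units the gap between marginal cost and willingness to pay runs from 0 up to 51.
DWL = ½ × 51 × 119 = 3034.5.

Deadweight loss = $3034.5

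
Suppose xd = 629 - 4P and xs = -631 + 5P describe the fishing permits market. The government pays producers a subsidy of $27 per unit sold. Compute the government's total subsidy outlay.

Pre-subsidy: 629 - 4P = -631 + 5P gives P* = 140, x* = 69.
With the subsidy, sellers receive Ps = Pb + 27 for each unit, where Pb is the price buyers pay.
Supply in terms of Pb becomes xs = -631 + 5(Pb + 27) = -496 + 5Pb. Setting this equal to demand: 629 - 4Pb = -496 + 5Pb, so Pb = 125.
Sellers receive Ps = 125 + 27 = 152; x' = 629 − 4·125 = 129.
Government outlay = subsidy × quantity = 27 × 129 = 3483.

Government cost = $3483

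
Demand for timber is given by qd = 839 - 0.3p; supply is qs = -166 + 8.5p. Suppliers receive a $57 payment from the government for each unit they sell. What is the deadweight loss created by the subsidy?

Deadweight loss = 165699/352

Pre-subsidy: 839 - 0.3p = -166 + 8.5p gives p* = 5025/44, q* = 70817/88.
With the subsidy, sellers receive ps = pb + 57 for each unit, where pb is the price buyers pay.
Supply in terms of pb becomes qs = -166 + 8.5(pb + 57) = 318.5 + 8.5pb. Setting this equal to demand: 839 - 0.3pb = 318.5 + 8.5pb, so pb = 5205/88.
Sellers receive ps = 5205/88 + 57 = 10221/88; q' = 839 − 0.3·(5205/88) = 144541/176.
The subsidy expands output by 144541/176 − 70817/88 = 2907/176 past the efficient level; on those units the gap between marginal cost and willingness to pay runs from 0 up to 57.
DWL = ½ × 57 × 2907/176 = 165699/352.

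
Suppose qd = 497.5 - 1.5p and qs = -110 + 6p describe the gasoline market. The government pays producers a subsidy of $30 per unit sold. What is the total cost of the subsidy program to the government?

Government cost = $12360

Pre-subsidy: 497.5 - 1.5p = -110 + 6p gives p* = 81, q* = 376.
With the subsidy, sellers receive ps = pb + 30 for each unit, where pb is the price buyers pay.
Supply in terms of pb becomes qs = -110 + 6(pb + 30) = 70 + 6pb. Setting this equal to demand: 497.5 - 1.5pb = 70 + 6pb, so pb = 57.
Sellers receive ps = 57 + 30 = 87; q' = 497.5 − 1.5·57 = 412.
Government outlay = subsidy × quantity = 30 × 412 = 12360.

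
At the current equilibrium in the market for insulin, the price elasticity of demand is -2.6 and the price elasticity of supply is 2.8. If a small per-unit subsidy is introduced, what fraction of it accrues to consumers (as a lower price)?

For a small subsidy around the equilibrium, the benefit split depends on the relative slopes, which at a point are proportional to the elasticities.
Buyer share = εs/(εs + |εd|) = 2.8/(2.8 + 2.6) = 14/27; seller share = |εd|/(εs + |εd|) = 13/27.

Consumer share = 14/27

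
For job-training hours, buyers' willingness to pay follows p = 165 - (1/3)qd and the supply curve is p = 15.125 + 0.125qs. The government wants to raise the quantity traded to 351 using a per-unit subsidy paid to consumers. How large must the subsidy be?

Required subsidy s = 11 per unit

At q = 351, from the demand curve buyers pay pb = 165 − (1/3)·351 = 48; from the supply curve sellers need ps = 15.125 + 0.125·351 = 59.
The subsidy must fill the gap: s = ps − pb = 59 − 48 = 11.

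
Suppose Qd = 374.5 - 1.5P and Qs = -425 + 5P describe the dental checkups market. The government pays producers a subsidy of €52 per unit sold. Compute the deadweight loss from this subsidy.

Pre-subsidy: 374.5 - 1.5P = -425 + 5P gives P* = 123, Q* = 190.
With the subsidy, sellers receive Ps = Pb + 52 for each unit, where Pb is the price buyers pay.
Supply in terms of Pb becomes Qs = -425 + 5(Pb + 52) = -165 + 5Pb. Setting this equal to demand: 374.5 - 1.5Pb = -165 + 5Pb, so Pb = 83.
Sellers receive Ps = 83 + 52 = 135; Q' = 374.5 − 1.5·83 = 250.
The subsidy expands output by 250 − 190 = 60 past the efficient level; on those units the gap between marginal cost and willingness to pay runs from 0 up to 52.
DWL = ½ × 52 × 60 = 1560.

Deadweight loss = €1560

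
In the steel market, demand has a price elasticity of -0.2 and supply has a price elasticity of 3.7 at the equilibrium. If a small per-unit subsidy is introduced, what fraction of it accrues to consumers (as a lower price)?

Consumer share = 37/39

For a small subsidy around the equilibrium, the benefit split depends on the relative slopes, which at a point are proportional to the elasticities.
Buyer share = εs/(εs + |εd|) = 3.7/(3.7 + 0.2) = 37/39; seller share = |εd|/(εs + |εd|) = 2/39.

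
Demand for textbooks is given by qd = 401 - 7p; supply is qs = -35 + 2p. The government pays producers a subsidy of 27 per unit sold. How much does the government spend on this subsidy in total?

Government cost = 2805

Pre-subsidy: 401 - 7p = -35 + 2p gives p* = 436/9, q* = 557/9.
With the subsidy, sellers receive ps = pb + 27 for each unit, where pb is the price buyers pay.
Supply in terms of pb becomes qs = -35 + 2(pb + 27) = 19 + 2pb. Setting this equal to demand: 401 - 7pb = 19 + 2pb, so pb = 382/9.
Sellers receive ps = 382/9 + 27 = 625/9; q' = 401 − 7·(382/9) = 935/9.
Government outlay = subsidy × quantity = 27 × 935/9 = 2805.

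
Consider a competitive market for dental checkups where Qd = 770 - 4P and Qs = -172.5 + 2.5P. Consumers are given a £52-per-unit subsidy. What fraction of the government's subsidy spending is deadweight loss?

DWL / government spending = 4/27

Pre-subsidy: 770 - 4P = -172.5 + 2.5P gives P* = 145, Q* = 190.
With the rebate, buyers effectively pay Pb = Ps − 52, where Ps is the price sellers receive.
Demand in terms of Ps becomes Qd = 770 − 4(Ps − 52) = 978 - 4Ps. Setting this equal to supply: 978 - 4Ps = -172.5 + 2.5Ps, so Ps = 177.
Buyers pay Pb = 177 − 52 = 125; Q' = -172.5 + 2.5·177 = 270.
ΔCS = ½(190 + 270)(145 − 125) = 4600; ΔPS = ½(190 + 270)(177 − 145) = 7360.
Government spending = 52 × 270 = 14040.
DWL = ½ × 52 × (270 − 190) = 2080; fraction = 2080 / 14040 = 4/27.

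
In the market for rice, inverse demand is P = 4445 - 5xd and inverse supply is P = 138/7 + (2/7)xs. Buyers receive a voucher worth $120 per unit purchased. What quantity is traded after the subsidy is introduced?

Pre-subsidy: 4445 - 5x = 138/7 + (2/7)x gives x* = 30977/37 and P* = 9580/37.
With the rebate, buyers effectively pay Pb = Ps − 120, where Ps is the price sellers receive.
On the curves, Pb = 4445 - 5x and Ps = 138/7 + (2/7)x; the wedge Ps − Pb = 120 gives 138/7 + (2/7)x − (4445 - 5x) = 120, so x' = 31817/37.
Then Pb = 4445 − 5·(31817/37) = 5380/37 and Ps = 138/7 + (2/7)·(31817/37) = 9820/37.

x' = 31817/37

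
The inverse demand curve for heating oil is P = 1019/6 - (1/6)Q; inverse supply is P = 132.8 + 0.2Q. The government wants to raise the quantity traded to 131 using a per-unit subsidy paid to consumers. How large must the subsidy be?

At Q = 131, from the demand curve buyers pay Pb = 1019/6 − (1/6)·131 = 148; from the supply curve sellers need Ps = 132.8 + 0.2·131 = 159.
The subsidy must fill the gap: s = Ps − Pb = 159 − 148 = 11.

Required subsidy s = 11 per unit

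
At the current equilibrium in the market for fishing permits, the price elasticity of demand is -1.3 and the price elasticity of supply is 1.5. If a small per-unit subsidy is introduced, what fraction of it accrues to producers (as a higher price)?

Producer share = 13/28

For a small subsidy around the equilibrium, the benefit split depends on the relative slopes, which at a point are proportional to the elasticities.
Buyer share = εs/(εs + |εd|) = 1.5/(1.5 + 1.3) = 15/28; seller share = |εd|/(εs + |εd|) = 13/28.
So producers capture 13/28 of the subsidy.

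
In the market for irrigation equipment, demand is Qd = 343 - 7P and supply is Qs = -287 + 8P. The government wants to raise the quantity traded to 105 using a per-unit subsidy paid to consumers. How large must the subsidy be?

Required subsidy s = 15 per unit

At Q = 105, invert demand for the buyer price: Pb = (343 − 105)/7 = 34; invert supply for the seller price: Ps = (105 − (-287))/8 = 49.
The subsidy must fill the gap: s = Ps − Pb = 49 − 34 = 15.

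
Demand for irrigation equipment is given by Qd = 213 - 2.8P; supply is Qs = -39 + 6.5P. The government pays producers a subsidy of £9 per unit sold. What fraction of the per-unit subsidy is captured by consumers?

Pre-subsidy: 213 - 2.8P = -39 + 6.5P gives P* = 840/31, Q* = 4251/31.
With the subsidy, sellers receive Ps = Pb + 9 for each unit, where Pb is the price buyers pay.
Supply in terms of Pb becomes Qs = -39 + 6.5(Pb + 9) = 19.5 + 6.5Pb. Setting this equal to demand: 213 - 2.8Pb = 19.5 + 6.5Pb, so Pb = 645/31.
Sellers receive Ps = 645/31 + 9 = 924/31; Q' = 213 − 2.8·(645/31) = 4797/31.
Buyers' price falls by P* − Pb = 840/31 − 645/31 = 195/31; sellers' price rises by Ps − P* = 924/31 − 840/31 = 84/31.
So consumers capture (195/31)/9 = 65/93 of each unit of subsidy.

Consumer share = 65/93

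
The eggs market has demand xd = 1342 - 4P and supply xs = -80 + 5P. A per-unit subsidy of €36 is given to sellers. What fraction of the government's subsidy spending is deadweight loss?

DWL / government spending = 4/79

Pre-subsidy: 1342 - 4P = -80 + 5P gives P* = 158, x* = 710.
With the subsidy, sellers receive Ps = Pb + 36 for each unit, where Pb is the price buyers pay.
Supply in terms of Pb becomes xs = -80 + 5(Pb + 36) = 100 + 5Pb. Setting this equal to demand: 1342 - 4Pb = 100 + 5Pb, so Pb = 138.
Sellers receive Ps = 138 + 36 = 174; x' = 1342 − 4·138 = 790.
ΔCS = ½(710 + 790)(158 − 138) = 15000; ΔPS = ½(710 + 790)(174 − 158) = 12000.
Government spending = 36 × 790 = 28440.
DWL = ½ × 36 × (790 − 710) = 1440; fraction = 1440 / 28440 = 4/79.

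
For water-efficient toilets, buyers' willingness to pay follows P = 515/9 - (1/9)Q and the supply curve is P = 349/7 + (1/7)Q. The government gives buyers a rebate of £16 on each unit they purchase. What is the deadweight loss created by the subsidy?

Pre-subsidy: 515/9 - (1/9)Q = 349/7 + (1/7)Q gives Q* = 29 and P* = 54.
With the rebate, buyers effectively pay Pb = Ps − 16, where Ps is the price sellers receive.
On the curves, Pb = 515/9 - (1/9)Q and Ps = 349/7 + (1/7)Q; the wedge Ps − Pb = 16 gives 349/7 + (1/7)Q − (515/9 - (1/9)Q) = 16, so Q' = 92.
Then Pb = 515/9 − (1/9)·92 = 47 and Ps = 349/7 + (1/7)·92 = 63.
The subsidy expands output by 92 − 29 = 63 past the efficient level; on those units the gap between marginal cost and willingness to pay runs from 0 up to 16.
DWL = ½ × 16 × 63 = 504.

Deadweight loss = £504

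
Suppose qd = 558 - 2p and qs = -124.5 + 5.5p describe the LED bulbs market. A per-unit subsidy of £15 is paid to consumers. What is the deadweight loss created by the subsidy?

Pre-subsidy: 558 - 2p = -124.5 + 5.5p gives p* = 91, q* = 376.
With the rebate, buyers effectively pay pb = ps − 15, where ps is the price sellers receive.
Demand in terms of ps becomes qd = 558 − 2(ps − 15) = 588 - 2ps. Setting this equal to supply: 588 - 2ps = -124.5 + 5.5ps, so ps = 95.
Buyers pay pb = 95 − 15 = 80; q' = -124.5 + 5.5·95 = 398.
The subsidy expands output by 398 − 376 = 22 past the efficient level; on those units the gap between marginal cost and willingness to pay runs from 0 up to 15.
DWL = ½ × 15 × 22 = 165.

Deadweight loss = £165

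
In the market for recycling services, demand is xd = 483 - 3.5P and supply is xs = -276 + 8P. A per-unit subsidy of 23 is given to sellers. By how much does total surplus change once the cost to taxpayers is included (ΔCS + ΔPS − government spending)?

Pre-subsidy: 483 - 3.5P = -276 + 8P gives P* = 66, x* = 252.
With the subsidy, sellers receive Ps = Pb + 23 for each unit, where Pb is the price buyers pay.
Supply in terms of Pb becomes xs = -276 + 8(Pb + 23) = -92 + 8Pb. Setting this equal to demand: 483 - 3.5Pb = -92 + 8Pb, so Pb = 50.
Sellers receive Ps = 50 + 23 = 73; x' = 483 − 3.5·50 = 308.
ΔCS = ½(252 + 308)(66 − 50) = 4480; ΔPS = ½(252 + 308)(73 − 66) = 1960.
Government spending = 23 × 308 = 7084.
Net change = 4480 + 1960 − 7084 = -644. The loss equals the DWL triangle ½·23·56.

Net change in total surplus = -644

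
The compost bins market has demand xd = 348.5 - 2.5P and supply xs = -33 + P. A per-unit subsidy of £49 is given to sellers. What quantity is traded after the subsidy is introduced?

x' = 111

Pre-subsidy: 348.5 - 2.5P = -33 + P gives P* = 109, x* = 76.
With the subsidy, sellers receive Ps = Pb + 49 for each unit, where Pb is the price buyers pay.
Supply in terms of Pb becomes xs = -33 + 1(Pb + 49) = 16 + Pb. Setting this equal to demand: 348.5 - 2.5Pb = 16 + Pb, so Pb = 95.
Sellers receive Ps = 95 + 49 = 144; x' = 348.5 − 2.5·95 = 111.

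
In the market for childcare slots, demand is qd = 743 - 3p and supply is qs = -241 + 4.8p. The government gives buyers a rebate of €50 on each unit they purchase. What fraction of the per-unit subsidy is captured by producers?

Pre-subsidy: 743 - 3p = -241 + 4.8p gives p* = 1640/13, q* = 4739/13.
With the rebate, buyers effectively pay pb = ps − 50, where ps is the price sellers receive.
Demand in terms of ps becomes qd = 743 − 3(ps − 50) = 893 - 3ps. Setting this equal to supply: 893 - 3ps = -241 + 4.8ps, so ps = 1890/13.
Buyers pay pb = 1890/13 − 50 = 1240/13; q' = -241 + 4.8·(1890/13) = 5939/13.
Buyers' price falls by p* − pb = 1640/13 − 1240/13 = 400/13; sellers' price rises by ps − p* = 1890/13 − 1640/13 = 250/13.
So producers capture (250/13)/50 = 5/13 of each unit of subsidy.

Producer share = 5/13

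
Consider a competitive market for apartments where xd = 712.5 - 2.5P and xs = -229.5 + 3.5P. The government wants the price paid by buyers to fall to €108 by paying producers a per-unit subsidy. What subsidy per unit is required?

Required subsidy s = €84 per unit

At a buyer price of 108, quantity demanded is 712.5 − 2.5·108 = 442.5.
Sellers supply 442.5 only when they receive Ps with -229.5 + 3.5·Ps = 442.5, i.e. Ps = 192.
s = Ps − Pb = 192 − 108 = 84.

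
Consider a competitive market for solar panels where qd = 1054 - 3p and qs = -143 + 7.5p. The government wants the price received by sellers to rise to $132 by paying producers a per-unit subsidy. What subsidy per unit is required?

Required subsidy s = $63 per unit

At a seller price of 132, quantity supplied is -143 + 7.5·132 = 847.
Buyers absorb 847 only when they pay pb with 1054 − 3·pb = 847, i.e. pb = 69.
s = ps − pb = 132 − 69 = 63.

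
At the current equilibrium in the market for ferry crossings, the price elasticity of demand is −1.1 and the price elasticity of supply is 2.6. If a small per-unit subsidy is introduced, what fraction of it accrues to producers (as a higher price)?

For a small subsidy around the equilibrium, the benefit split depends on the relative slopes, which at a point are proportional to the elasticities.
Buyer share = εs/(εs + |εd|) = 2.6/(2.6 + 1.1) = 26/37; seller share = |εd|/(εs + |εd|) = 11/37.
So producers capture 11/37 of the subsidy.

Producer share = 11/37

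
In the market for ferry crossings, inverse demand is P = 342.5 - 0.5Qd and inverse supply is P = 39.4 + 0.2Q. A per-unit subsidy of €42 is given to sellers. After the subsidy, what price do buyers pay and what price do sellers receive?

Buyers pay €96; sellers receive €138

Pre-subsidy: 342.5 - 0.5Q = 39.4 + 0.2Q gives Q* = 433 and P* = 126.
With the subsidy, sellers receive Ps = Pb + 42 for each unit, where Pb is the price buyers pay.
On the curves, Pb = 342.5 - 0.5Q and Ps = 39.4 + 0.2Q; the wedge Ps − Pb = 42 gives 39.4 + 0.2Q − (342.5 - 0.5Q) = 42, so Q' = 493.
Then Pb = 342.5 − 0.5·493 = 96 and Ps = 39.4 + 0.2·493 = 138.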